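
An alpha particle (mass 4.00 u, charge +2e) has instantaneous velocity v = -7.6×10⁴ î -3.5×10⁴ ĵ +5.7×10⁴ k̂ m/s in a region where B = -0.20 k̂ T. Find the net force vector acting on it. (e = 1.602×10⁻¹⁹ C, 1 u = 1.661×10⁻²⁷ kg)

v×B = (7000, -1.52×10⁴, 0) N/C.
F = q v×B = (3.204×10⁻¹⁹ C)·(7000, -1.52×10⁴, 0) = (2.24×10⁻¹⁵, -4.87×10⁻¹⁵, 0) N.

F ≈ (2.24×10⁻¹⁵, -4.87×10⁻¹⁵, 0) N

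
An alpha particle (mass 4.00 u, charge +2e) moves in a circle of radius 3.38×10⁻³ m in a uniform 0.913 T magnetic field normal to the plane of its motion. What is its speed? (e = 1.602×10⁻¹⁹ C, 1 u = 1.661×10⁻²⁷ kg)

v ≈ 1.49×10⁵ m/s

From |q|vB = mv²/r, v = |q|Br/m.
v = (3.204×10⁻¹⁹)(0.913)(3.38×10⁻³)/6.644×10⁻²⁷ ≈ 1.49×10⁵ m/s.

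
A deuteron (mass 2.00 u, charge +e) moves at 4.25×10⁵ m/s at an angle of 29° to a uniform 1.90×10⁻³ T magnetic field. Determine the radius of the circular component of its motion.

v⊥ = v sinθ = 4.25×10⁵·sin29° ≈ 2.060×10⁵ m/s.
r = m v⊥/(|q|B) = (3.322×10⁻²⁷)(2.060×10⁵)/((1.602×10⁻¹⁹)(1.90×10⁻³)) ≈ 2.25 m.

r ≈ 2.25 m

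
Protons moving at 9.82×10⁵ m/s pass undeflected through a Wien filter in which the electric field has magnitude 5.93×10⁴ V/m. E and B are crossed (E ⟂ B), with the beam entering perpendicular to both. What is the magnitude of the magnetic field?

B = 0.0604 T

Balance of forces in the selector: qE = qvB ⇒ B = E/v.
B = 5.93×10⁴/9.82×10⁵ = 0.0604 T.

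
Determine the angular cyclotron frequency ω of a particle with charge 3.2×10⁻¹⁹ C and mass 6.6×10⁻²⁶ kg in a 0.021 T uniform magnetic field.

ω = |q|B/m.
ω = (3.2×10⁻¹⁹)(0.021)/6.6×10⁻²⁶ ≈ 1.0×10⁵ rad/s.

ω ≈ 1.0×10⁵ rad/s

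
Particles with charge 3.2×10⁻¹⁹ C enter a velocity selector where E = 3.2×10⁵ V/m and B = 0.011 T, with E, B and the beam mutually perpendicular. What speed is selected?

v = 2.9×10⁷ m/s

Zero net Lorentz force requires |qE| = |q v×B|, i.e. E = vB.
v = E/B = 3.2×10⁵/0.011 = 2.9×10⁷ m/s.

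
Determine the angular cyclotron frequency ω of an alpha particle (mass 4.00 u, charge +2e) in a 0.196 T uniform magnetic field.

ω = |q|B/m.
ω = (3.204×10⁻¹⁹)(0.196)/6.644×10⁻²⁷ ≈ 9.45×10⁶ rad/s.

ω ≈ 9.45×10⁶ rad/s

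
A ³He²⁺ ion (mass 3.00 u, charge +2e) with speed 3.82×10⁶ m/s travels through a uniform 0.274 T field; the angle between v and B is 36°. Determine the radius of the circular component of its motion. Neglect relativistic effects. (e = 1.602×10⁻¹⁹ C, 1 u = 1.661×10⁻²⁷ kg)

v⊥ = v sinθ = 3.82×10⁶·sin36° ≈ 2.245×10⁶ m/s.
r = m v⊥/(|q|B) = (4.983×10⁻²⁷)(2.245×10⁶)/((3.204×10⁻¹⁹)(0.274)) ≈ 0.127 m.

r ≈ 0.127 m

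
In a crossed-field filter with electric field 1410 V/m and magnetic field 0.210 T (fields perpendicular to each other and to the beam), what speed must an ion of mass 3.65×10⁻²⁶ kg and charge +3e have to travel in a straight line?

v = 6710 m/s

Zero net Lorentz force requires |qE| = |q v×B|, i.e. E = vB.
v = E/B = 1410/0.210 = 6710 m/s.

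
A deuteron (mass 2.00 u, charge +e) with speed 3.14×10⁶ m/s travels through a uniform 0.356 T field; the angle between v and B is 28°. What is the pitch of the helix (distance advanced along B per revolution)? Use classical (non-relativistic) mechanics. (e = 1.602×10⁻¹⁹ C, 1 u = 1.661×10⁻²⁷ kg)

p ≈ 1.01 m

v∥ = v cosθ = 3.14×10⁶·cos28° ≈ 2.772×10⁶ m/s.
T = 2πm/(|q|B) = 2π(3.322×10⁻²⁷)/((1.602×10⁻¹⁹)(0.356)) ≈ 3.660×10⁻⁷ s.
pitch = v∥ T = (2.772×10⁶)(3.660×10⁻⁷) ≈ 1.01 m.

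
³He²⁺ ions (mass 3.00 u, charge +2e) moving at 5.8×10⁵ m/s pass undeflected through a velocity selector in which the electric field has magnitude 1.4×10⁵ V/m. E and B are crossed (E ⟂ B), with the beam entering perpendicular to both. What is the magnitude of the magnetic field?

Balance of forces in the selector: qE = qvB ⇒ B = E/v.
B = 1.4×10⁵/5.8×10⁵ = 0.24 T.

B = 0.24 T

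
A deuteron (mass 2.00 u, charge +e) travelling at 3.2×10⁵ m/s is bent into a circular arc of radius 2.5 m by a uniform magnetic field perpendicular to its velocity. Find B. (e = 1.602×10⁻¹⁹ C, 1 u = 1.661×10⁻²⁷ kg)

B ≈ 2.7×10⁻³ T

From |q|vB = mv²/r, B = mv/(|q|r).
B = (3.322×10⁻²⁷)(3.2×10⁵)/((1.602×10⁻¹⁹)(2.5)) ≈ 2.7×10⁻³ T.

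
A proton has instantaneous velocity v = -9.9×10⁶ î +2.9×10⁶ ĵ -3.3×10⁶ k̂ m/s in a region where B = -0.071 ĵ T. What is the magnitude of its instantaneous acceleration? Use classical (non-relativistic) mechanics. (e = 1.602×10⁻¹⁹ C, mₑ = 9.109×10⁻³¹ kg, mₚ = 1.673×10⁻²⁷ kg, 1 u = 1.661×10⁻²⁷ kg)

|a| ≈ 7.09×10¹³ m/s²

v×B = (-2.34×10⁵, 0, 7.03×10⁵) N/C.
F = q v×B = (1.602×10⁻¹⁹ C)·(-2.34×10⁵, 0, 7.03×10⁵) = (-3.75×10⁻¹⁴, 0, 1.13×10⁻¹³) N.
|a| = |F|/m = 1.187×10⁻¹³/1.673×10⁻²⁷ ≈ 7.09×10¹³ m/s².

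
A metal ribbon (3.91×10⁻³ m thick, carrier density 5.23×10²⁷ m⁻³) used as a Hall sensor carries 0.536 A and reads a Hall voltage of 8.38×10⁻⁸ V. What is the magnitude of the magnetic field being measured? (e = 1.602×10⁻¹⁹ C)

B ≈ 0.512 T

From V_H = IB/(n e t), B = V_H n e t / I.
B = (8.38×10⁻⁸)(5.23×10²⁷)(1.602×10⁻¹⁹)(3.91×10⁻³)/0.536 ≈ 0.512 T.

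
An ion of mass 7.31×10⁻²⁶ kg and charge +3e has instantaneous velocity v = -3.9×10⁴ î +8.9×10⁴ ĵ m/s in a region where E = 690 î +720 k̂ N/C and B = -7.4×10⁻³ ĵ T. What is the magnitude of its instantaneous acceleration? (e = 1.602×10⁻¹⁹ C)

|a| ≈ 8.03×10⁹ m/s²

v×B = (0, 0, 289) N/C.
E + v×B = (690, 0, 1010) N/C.
F = q(E + v×B) = (4.806×10⁻¹⁹ C)·(690, 0, 1010) = (3.32×10⁻¹⁶, 0, 4.85×10⁻¹⁶) N.
|a| = |F|/m = 5.873×10⁻¹⁶/7.31×10⁻²⁶ ≈ 8.03×10⁹ m/s².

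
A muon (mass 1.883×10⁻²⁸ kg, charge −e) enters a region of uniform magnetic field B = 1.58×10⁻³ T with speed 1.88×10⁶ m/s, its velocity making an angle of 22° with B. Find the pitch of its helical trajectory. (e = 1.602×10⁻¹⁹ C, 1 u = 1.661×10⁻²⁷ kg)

v∥ = v cosθ = 1.88×10⁶·cos22° ≈ 1.743×10⁶ m/s.
T = 2πm/(|q|B) = 2π(1.883×10⁻²⁸)/((1.602×10⁻¹⁹)(1.58×10⁻³)) ≈ 4.674×10⁻⁶ s.
pitch = v∥ T = (1.743×10⁶)(4.674×10⁻⁶) ≈ 8.15 m.

p ≈ 8.15 m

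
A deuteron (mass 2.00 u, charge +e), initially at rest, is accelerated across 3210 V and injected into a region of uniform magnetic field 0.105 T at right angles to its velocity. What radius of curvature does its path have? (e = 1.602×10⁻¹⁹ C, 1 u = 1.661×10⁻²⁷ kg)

Acceleration: |q|V = ½mv² ⇒ v = √(2|q|V/m) = √(2·1.602×10⁻¹⁹·3210/3.322×10⁻²⁷) ≈ 5.564×10⁵ m/s.
In the field: r = mv/(|q|B) = (3.322×10⁻²⁷)(5.564×10⁵)/((1.602×10⁻¹⁹)(0.105)) ≈ 0.110 m.

r ≈ 0.110 m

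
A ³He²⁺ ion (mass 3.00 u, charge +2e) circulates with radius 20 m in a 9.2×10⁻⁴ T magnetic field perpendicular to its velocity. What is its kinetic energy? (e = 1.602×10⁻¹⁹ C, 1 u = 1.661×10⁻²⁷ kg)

v = |q|Br/m, then KE = ½mv² = (qBr)²/(2m).
v = (3.204×10⁻¹⁹)(9.2×10⁻⁴)(20)/4.983×10⁻²⁷ ≈ 1.183×10⁶ m/s.
KE = ½(4.983×10⁻²⁷)(1.183×10⁶)² ≈ 3.5×10⁻¹⁵ J.

KE ≈ 3.5×10⁻¹⁵ J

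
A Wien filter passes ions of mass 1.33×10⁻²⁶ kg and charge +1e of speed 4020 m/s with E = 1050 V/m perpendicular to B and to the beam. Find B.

B = 0.261 T

Balance of forces in the selector: qE = qvB ⇒ B = E/v.
B = 1050/4020 = 0.261 T.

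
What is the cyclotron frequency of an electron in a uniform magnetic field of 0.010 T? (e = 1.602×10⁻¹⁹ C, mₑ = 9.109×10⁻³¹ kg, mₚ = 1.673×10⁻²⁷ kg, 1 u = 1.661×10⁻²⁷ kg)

f ≈ 2.8×10⁸ Hz

f = |q|B/(2πm).
f = (1.602×10⁻¹⁹)(0.010)/(2π·9.109×10⁻³¹) ≈ 2.8×10⁸ Hz.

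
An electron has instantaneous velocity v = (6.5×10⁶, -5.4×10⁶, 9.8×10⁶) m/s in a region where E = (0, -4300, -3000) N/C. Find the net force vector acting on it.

F ≈ (0, 6.89×10⁻¹⁶, 4.81×10⁻¹⁶) N

Only an electric field acts, so F = qE = (−1.602×10⁻¹⁹ C)·(0, -4300, -3000) = (0, 6.89×10⁻¹⁶, 4.81×10⁻¹⁶) N.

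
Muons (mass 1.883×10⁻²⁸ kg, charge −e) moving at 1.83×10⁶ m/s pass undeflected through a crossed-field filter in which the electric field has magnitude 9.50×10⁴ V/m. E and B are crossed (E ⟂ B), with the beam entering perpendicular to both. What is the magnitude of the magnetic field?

Balance of forces in the selector: qE = qvB ⇒ B = E/v.
B = 9.50×10⁴/1.83×10⁶ = 0.0519 T.

B = 0.0519 T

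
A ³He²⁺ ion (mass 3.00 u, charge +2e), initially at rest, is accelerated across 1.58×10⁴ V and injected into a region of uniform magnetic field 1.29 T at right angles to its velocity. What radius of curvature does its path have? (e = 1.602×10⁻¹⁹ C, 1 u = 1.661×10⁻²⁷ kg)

r ≈ 0.0172 m

Acceleration: |q|V = ½mv² ⇒ v = √(2|q|V/m) = √(2·3.204×10⁻¹⁹·1.58×10⁴/4.983×10⁻²⁷) ≈ 1.425×10⁶ m/s.
In the field: r = mv/(|q|B) = (4.983×10⁻²⁷)(1.425×10⁶)/((3.204×10⁻¹⁹)(1.29)) ≈ 0.0172 m.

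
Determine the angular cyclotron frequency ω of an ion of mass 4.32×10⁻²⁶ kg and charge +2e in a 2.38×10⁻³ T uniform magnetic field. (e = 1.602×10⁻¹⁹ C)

ω = |q|B/m.
ω = (3.204×10⁻¹⁹)(2.38×10⁻³)/4.32×10⁻²⁶ ≈ 1.77×10⁴ rad/s.

ω ≈ 1.77×10⁴ rad/s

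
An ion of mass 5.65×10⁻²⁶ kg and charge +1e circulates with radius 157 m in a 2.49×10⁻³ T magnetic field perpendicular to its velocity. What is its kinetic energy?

v = |q|Br/m, then KE = ½mv² = (qBr)²/(2m).
v = (1.602×10⁻¹⁹)(2.49×10⁻³)(157)/5.65×10⁻²⁶ ≈ 1.108×10⁶ m/s.
KE = ½(5.65×10⁻²⁶)(1.108×10⁶)² ≈ 3.47×10⁻¹⁴ J = 2.17×10⁵ eV.

KE ≈ 2.17×10⁵ eV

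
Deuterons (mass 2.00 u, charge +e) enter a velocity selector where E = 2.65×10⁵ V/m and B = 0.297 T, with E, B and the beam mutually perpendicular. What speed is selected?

For undeflected motion the electric and magnetic forces balance: qE = qvB.
v = E/B = 2.65×10⁵/0.297 = 8.92×10⁵ m/s.

v = 8.92×10⁵ m/s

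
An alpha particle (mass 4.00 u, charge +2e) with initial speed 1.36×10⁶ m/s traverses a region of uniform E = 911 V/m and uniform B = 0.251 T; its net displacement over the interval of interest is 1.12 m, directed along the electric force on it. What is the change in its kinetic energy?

The magnetic force is always ⟂ v and does no work; only the electric force changes KE.
ΔKE = F_E · d = |q|E d = (3.204×10⁻¹⁹)(911)(1.12) ≈ 3.27×10⁻¹⁶ J.

ΔKE ≈ 3.27×10⁻¹⁶ J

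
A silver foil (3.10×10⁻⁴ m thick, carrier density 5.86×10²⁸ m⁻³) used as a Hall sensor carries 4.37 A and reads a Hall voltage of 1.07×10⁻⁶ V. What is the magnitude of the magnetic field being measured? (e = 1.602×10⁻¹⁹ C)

From V_H = IB/(n e t), B = V_H n e t / I.
B = (1.07×10⁻⁶)(5.86×10²⁸)(1.602×10⁻¹⁹)(3.10×10⁻⁴)/4.37 ≈ 0.713 T.

B ≈ 0.713 T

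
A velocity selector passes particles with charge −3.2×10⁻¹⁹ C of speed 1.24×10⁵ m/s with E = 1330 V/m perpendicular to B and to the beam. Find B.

B = 0.0107 T

Balance of forces in the selector: qE = qvB ⇒ B = E/v.
B = 1330/1.24×10⁵ = 0.0107 T.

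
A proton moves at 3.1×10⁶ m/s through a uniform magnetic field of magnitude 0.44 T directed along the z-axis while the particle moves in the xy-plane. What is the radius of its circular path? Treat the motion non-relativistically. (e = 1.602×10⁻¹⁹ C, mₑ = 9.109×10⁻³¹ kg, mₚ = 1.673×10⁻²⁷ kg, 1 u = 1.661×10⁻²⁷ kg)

The magnetic force provides the centripetal force: |q|vB = mv²/r.
r = mv/(|q|B) = (1.673×10⁻²⁷)(3.1×10⁶)/((1.602×10⁻¹⁹)(0.44)) ≈ 0.074 m.

r ≈ 0.074 m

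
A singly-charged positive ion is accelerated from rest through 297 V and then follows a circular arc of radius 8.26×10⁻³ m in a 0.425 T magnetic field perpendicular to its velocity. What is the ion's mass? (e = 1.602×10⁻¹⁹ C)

Combine |q|V = ½mv² and r = mv/(|q|B): eliminate v to get m = qB²r²/(2V).
m = (1.602×10⁻¹⁹)(0.425)²(8.26×10⁻³)²/(2·297) ≈ 3.32×10⁻²⁷ kg.

m ≈ 3.32×10⁻²⁷ kg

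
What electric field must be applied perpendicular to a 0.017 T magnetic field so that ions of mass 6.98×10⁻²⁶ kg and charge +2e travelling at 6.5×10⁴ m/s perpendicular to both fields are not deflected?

For straight-line motion qE = qvB, so E = vB.
E = 6.5×10⁴ × 0.017 = 1100 V/m.

E = 1100 V/m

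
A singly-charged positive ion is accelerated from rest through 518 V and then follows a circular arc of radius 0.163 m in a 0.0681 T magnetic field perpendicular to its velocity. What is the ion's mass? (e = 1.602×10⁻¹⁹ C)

Combine |q|V = ½mv² and r = mv/(|q|B): eliminate v to get m = qB²r²/(2V).
m = (1.602×10⁻¹⁹)(0.0681)²(0.163)²/(2·518) ≈ 1.91×10⁻²⁶ kg.

m ≈ 1.91×10⁻²⁶ kg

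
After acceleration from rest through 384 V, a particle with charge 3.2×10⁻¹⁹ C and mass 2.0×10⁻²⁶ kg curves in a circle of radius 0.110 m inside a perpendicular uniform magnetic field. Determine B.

B ≈ 0.0630 T

v = √(2|q|V/m) = √(2·3.2×10⁻¹⁹·384/2.0×10⁻²⁶) ≈ 1.109×10⁵ m/s.
B = mv/(|q|r) = (2.0×10⁻²⁶)(1.109×10⁵)/((3.2×10⁻¹⁹)(0.110)) ≈ 0.0630 T.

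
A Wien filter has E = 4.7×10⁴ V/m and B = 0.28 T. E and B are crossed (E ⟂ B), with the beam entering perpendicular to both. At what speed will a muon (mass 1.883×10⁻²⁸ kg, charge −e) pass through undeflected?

v = 1.7×10⁵ m/s

For undeflected motion the electric and magnetic forces balance: qE = qvB.
v = E/B = 4.7×10⁴/0.28 = 1.7×10⁵ m/s.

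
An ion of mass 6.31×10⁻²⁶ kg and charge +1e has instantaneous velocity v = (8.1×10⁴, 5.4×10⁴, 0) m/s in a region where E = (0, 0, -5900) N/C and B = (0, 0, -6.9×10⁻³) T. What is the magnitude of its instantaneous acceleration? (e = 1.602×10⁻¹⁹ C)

|a| ≈ 1.51×10¹⁰ m/s²

v×B = (-373, 559, 0) N/C.
E + v×B = (-373, 559, -5900) N/C.
F = q(E + v×B) = (1.602×10⁻¹⁹ C)·(-373, 559, -5900) = (-5.97×10⁻¹⁷, 8.95×10⁻¹⁷, -9.45×10⁻¹⁶) N.
|a| = |F|/m = 9.513×10⁻¹⁶/6.31×10⁻²⁶ ≈ 1.51×10¹⁰ m/s².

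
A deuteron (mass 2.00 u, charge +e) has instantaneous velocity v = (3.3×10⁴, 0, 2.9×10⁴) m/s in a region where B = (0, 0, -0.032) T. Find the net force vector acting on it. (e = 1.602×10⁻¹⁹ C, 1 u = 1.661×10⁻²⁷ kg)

F ≈ (0, 1.69×10⁻¹⁶, 0) N

v×B = (0, 1060, 0) N/C.
F = q v×B = (1.602×10⁻¹⁹ C)·(0, 1060, 0) = (0, 1.69×10⁻¹⁶, 0) N.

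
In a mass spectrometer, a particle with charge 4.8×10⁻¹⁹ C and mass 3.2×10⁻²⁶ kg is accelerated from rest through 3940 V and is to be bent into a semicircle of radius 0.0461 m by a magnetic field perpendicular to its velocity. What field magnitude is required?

v = √(2|q|V/m) = √(2·4.8×10⁻¹⁹·3940/3.2×10⁻²⁶) ≈ 3.438×10⁵ m/s.
B = mv/(|q|r) = (3.2×10⁻²⁶)(3.438×10⁵)/((4.8×10⁻¹⁹)(0.0461)) ≈ 0.497 T.

B ≈ 0.497 T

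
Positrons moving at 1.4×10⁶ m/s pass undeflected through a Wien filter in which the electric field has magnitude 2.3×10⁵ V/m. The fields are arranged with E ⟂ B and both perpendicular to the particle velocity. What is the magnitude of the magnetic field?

B = 0.16 T

Balance of forces in the selector: qE = qvB ⇒ B = E/v.
B = 2.3×10⁵/1.4×10⁶ = 0.16 T.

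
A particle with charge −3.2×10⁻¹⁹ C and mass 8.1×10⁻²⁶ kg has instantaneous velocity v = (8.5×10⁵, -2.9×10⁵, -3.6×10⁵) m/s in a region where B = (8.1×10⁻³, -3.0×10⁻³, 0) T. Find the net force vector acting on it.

v×B = (-1080, -2920, -201) N/C.
F = q v×B = (−3.2×10⁻¹⁹ C)·(-1080, -2920, -201) = (3.46×10⁻¹⁶, 9.33×10⁻¹⁶, 6.43×10⁻¹⁷) N.

F ≈ (3.46×10⁻¹⁶, 9.33×10⁻¹⁶, 6.43×10⁻¹⁷) N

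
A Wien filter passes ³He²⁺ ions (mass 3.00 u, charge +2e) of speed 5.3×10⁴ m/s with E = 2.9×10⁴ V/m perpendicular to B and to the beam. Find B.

Balance of forces in the selector: qE = qvB ⇒ B = E/v.
B = 2.9×10⁴/5.3×10⁴ = 0.55 T.

B = 0.55 T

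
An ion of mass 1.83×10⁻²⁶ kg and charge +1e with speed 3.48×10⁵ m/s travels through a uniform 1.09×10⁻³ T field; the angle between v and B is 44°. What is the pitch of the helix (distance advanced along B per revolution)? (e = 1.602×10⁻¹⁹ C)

v∥ = v cosθ = 3.48×10⁵·cos44° ≈ 2.503×10⁵ m/s.
T = 2πm/(|q|B) = 2π(1.83×10⁻²⁶)/((1.602×10⁻¹⁹)(1.09×10⁻³)) ≈ 6.585×10⁻⁴ s.
pitch = v∥ T = (2.503×10⁵)(6.585×10⁻⁴) ≈ 165 m.

p ≈ 165 m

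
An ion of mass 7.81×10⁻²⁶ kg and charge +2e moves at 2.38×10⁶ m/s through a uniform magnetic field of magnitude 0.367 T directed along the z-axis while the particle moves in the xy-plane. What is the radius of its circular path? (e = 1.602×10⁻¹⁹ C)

The magnetic force provides the centripetal force: |q|vB = mv²/r.
r = mv/(|q|B) = (7.81×10⁻²⁶)(2.38×10⁶)/((3.204×10⁻¹⁹)(0.367)) ≈ 1.58 m.

r ≈ 1.58 m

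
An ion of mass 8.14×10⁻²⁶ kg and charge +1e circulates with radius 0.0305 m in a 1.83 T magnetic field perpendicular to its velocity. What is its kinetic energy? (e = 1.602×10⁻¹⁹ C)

v = |q|Br/m, then KE = ½mv² = (qBr)²/(2m).
v = (1.602×10⁻¹⁹)(1.83)(0.0305)/8.14×10⁻²⁶ ≈ 1.098×10⁵ m/s.
KE = ½(8.14×10⁻²⁶)(1.098×10⁵)² ≈ 4.91×10⁻¹⁶ J = 3070 eV.

KE ≈ 3070 eV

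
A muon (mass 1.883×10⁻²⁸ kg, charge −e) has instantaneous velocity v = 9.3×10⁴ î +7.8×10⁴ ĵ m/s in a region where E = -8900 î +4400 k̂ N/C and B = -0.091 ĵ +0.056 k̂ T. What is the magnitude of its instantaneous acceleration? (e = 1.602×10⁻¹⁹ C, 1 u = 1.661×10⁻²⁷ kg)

|a| ≈ 6.82×10¹² m/s²

v×B = (4370, -5210, -8460) N/C.
E + v×B = (-4530, -5210, -4060) N/C.
F = q(E + v×B) = (−1.602×10⁻¹⁹ C)·(-4530, -5210, -4060) = (7.26×10⁻¹⁶, 8.34×10⁻¹⁶, 6.51×10⁻¹⁶) N.
|a| = |F|/m = 1.283×10⁻¹⁵/1.883×10⁻²⁸ ≈ 6.82×10¹² m/s².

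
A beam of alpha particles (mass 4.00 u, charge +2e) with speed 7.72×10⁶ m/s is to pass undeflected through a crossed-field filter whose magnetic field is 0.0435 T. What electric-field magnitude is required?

For straight-line motion qE = qvB, so E = vB.
E = 7.72×10⁶ × 0.0435 = 3.36×10⁵ V/m.

E = 3.36×10⁵ V/m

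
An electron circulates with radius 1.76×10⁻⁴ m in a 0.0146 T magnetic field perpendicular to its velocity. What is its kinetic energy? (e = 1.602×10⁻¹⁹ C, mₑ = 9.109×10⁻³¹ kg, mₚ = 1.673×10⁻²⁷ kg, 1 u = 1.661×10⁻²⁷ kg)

KE ≈ 9.30×10⁻²⁰ J

v = |q|Br/m, then KE = ½mv² = (qBr)²/(2m).
v = (1.602×10⁻¹⁹)(0.0146)(1.76×10⁻⁴)/9.109×10⁻³¹ ≈ 4.519×10⁵ m/s.
KE = ½(9.109×10⁻³¹)(4.519×10⁵)² ≈ 9.30×10⁻²⁰ J.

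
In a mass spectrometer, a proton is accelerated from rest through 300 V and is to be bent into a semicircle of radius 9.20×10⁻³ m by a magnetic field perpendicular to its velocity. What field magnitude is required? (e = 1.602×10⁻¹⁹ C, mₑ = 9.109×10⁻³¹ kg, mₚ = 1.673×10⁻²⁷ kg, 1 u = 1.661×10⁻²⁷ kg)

B ≈ 0.272 T

v = √(2|q|V/m) = √(2·1.602×10⁻¹⁹·300/1.673×10⁻²⁷) ≈ 2.397×10⁵ m/s.
B = mv/(|q|r) = (1.673×10⁻²⁷)(2.397×10⁵)/((1.602×10⁻¹⁹)(9.20×10⁻³)) ≈ 0.272 T.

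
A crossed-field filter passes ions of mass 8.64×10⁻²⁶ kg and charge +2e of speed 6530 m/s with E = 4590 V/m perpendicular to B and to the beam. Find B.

B = 0.703 T

Balance of forces in the selector: qE = qvB ⇒ B = E/v.
B = 4590/6530 = 0.703 T.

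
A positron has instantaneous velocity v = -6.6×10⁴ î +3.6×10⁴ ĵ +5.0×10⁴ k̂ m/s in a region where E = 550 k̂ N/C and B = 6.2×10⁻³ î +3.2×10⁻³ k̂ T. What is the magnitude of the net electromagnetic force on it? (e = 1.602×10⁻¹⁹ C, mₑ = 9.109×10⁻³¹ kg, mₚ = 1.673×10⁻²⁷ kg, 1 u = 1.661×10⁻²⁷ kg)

|F| ≈ 1.00×10⁻¹⁶ N

v×B = (115, 521, -223) N/C.
E + v×B = (115, 521, 327) N/C.
F = q(E + v×B) = (1.602×10⁻¹⁹ C)·(115, 521, 327) = (1.85×10⁻¹⁷, 8.35×10⁻¹⁷, 5.24×10⁻¹⁷) N.
|F| = 1.00×10⁻¹⁶ N.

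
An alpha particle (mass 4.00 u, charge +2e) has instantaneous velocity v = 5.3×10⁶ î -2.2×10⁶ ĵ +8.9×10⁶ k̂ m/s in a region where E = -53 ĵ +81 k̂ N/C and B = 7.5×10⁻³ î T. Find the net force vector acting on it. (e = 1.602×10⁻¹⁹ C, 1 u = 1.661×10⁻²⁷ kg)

F ≈ (0, 2.14×10⁻¹⁴, 5.31×10⁻¹⁵) N

v×B = (0, 6.68×10⁴, 1.65×10⁴) N/C.
E + v×B = (0, 6.67×10⁴, 1.66×10⁴) N/C.
F = q(E + v×B) = (3.204×10⁻¹⁹ C)·(0, 6.67×10⁴, 1.66×10⁴) = (0, 2.14×10⁻¹⁴, 5.31×10⁻¹⁵) N.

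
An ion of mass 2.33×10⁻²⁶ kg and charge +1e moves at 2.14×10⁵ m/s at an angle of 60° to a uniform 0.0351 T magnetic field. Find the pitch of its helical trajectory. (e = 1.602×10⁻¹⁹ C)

v∥ = v cosθ = 2.14×10⁵·cos60° ≈ 1.070×10⁵ m/s.
T = 2πm/(|q|B) = 2π(2.33×10⁻²⁶)/((1.602×10⁻¹⁹)(0.0351)) ≈ 2.604×10⁻⁵ s.
pitch = v∥ T = (1.070×10⁵)(2.604×10⁻⁵) ≈ 2.79 m.

p ≈ 2.79 m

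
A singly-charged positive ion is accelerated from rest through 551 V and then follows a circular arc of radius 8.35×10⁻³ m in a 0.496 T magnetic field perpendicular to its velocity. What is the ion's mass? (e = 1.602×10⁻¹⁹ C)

m ≈ 2.49×10⁻²⁷ kg

Combine |q|V = ½mv² and r = mv/(|q|B): eliminate v to get m = qB²r²/(2V).
m = (1.602×10⁻¹⁹)(0.496)²(8.35×10⁻³)²/(2·551) ≈ 2.49×10⁻²⁷ kg.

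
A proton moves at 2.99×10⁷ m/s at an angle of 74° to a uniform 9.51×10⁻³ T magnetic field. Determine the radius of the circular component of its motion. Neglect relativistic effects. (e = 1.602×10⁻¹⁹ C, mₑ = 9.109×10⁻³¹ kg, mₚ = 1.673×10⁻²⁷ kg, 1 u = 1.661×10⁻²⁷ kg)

v⊥ = v sinθ = 2.99×10⁷·sin74° ≈ 2.874×10⁷ m/s.
r = m v⊥/(|q|B) = (1.673×10⁻²⁷)(2.874×10⁷)/((1.602×10⁻¹⁹)(9.51×10⁻³)) ≈ 31.6 m.

r ≈ 31.6 m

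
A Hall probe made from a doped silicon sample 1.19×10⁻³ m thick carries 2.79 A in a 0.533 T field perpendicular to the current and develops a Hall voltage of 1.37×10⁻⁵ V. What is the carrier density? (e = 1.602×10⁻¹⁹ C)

n ≈ 5.69×10²⁶ m⁻³

From V_H = IB/(n e t), n = IB/(V_H e t).
n = (2.79)(0.533)/((1.37×10⁻⁵)(1.602×10⁻¹⁹)(1.19×10⁻³)) ≈ 5.69×10²⁶ m⁻³.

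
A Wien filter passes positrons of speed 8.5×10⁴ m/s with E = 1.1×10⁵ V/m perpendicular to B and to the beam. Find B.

Balance of forces in the selector: qE = qvB ⇒ B = E/v.
B = 1.1×10⁵/8.5×10⁴ = 1.3 T.

B = 1.3 T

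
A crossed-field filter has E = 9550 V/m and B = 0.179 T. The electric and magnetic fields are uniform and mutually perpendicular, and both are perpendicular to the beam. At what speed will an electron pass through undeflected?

v = 5.34×10⁴ m/s

For undeflected motion the electric and magnetic forces balance: qE = qvB.
v = E/B = 9550/0.179 = 5.34×10⁴ m/s.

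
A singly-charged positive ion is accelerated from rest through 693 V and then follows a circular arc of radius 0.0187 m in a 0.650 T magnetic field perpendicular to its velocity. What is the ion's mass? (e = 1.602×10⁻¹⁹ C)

Combine |q|V = ½mv² and r = mv/(|q|B): eliminate v to get m = qB²r²/(2V).
m = (1.602×10⁻¹⁹)(0.650)²(0.0187)²/(2·693) ≈ 1.71×10⁻²⁶ kg.

m ≈ 1.71×10⁻²⁶ kg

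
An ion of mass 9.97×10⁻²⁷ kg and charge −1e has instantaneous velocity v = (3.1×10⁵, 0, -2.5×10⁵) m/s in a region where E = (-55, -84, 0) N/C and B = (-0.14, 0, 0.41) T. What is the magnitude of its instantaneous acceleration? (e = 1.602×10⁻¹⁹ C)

v×B = (0, -9.21×10⁴, 0) N/C.
E + v×B = (-55.0, -9.22×10⁴, 0) N/C.
F = q(E + v×B) = (−1.602×10⁻¹⁹ C)·(-55.0, -9.22×10⁴, 0) = (8.81×10⁻¹⁸, 1.48×10⁻¹⁴, 0) N.
|a| = |F|/m = 1.477×10⁻¹⁴/9.97×10⁻²⁷ ≈ 1.48×10¹² m/s².

|a| ≈ 1.48×10¹² m/s²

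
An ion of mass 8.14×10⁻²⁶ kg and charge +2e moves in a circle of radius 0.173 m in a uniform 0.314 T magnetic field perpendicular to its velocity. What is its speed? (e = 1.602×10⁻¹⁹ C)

v ≈ 2.14×10⁵ m/s

From |q|vB = mv²/r, v = |q|Br/m.
v = (3.204×10⁻¹⁹)(0.314)(0.173)/8.14×10⁻²⁶ ≈ 2.14×10⁵ m/s.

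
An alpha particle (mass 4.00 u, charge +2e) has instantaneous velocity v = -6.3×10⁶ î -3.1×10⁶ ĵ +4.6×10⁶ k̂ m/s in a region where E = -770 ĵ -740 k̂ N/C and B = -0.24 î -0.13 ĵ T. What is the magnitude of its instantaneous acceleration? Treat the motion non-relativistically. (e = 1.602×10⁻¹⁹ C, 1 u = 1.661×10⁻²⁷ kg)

|a| ≈ 6.07×10¹³ m/s²

v×B = (5.98×10⁵, -1.10×10⁶, 7.50×10⁴) N/C.
E + v×B = (5.98×10⁵, -1.10×10⁶, 7.43×10⁴) N/C.
F = q(E + v×B) = (3.204×10⁻¹⁹ C)·(5.98×10⁵, -1.10×10⁶, 7.43×10⁴) = (1.92×10⁻¹³, -3.54×10⁻¹³, 2.38×10⁻¹⁴) N.
|a| = |F|/m = 4.032×10⁻¹³/6.644×10⁻²⁷ ≈ 6.07×10¹³ m/s².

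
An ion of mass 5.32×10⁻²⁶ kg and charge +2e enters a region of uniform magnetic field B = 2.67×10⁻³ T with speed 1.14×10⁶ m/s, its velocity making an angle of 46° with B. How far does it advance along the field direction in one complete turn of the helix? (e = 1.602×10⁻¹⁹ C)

p ≈ 309 m

v∥ = v cosθ = 1.14×10⁶·cos46° ≈ 7.919×10⁵ m/s.
T = 2πm/(|q|B) = 2π(5.32×10⁻²⁶)/((3.204×10⁻¹⁹)(2.67×10⁻³)) ≈ 3.907×10⁻⁴ s.
pitch = v∥ T = (7.919×10⁵)(3.907×10⁻⁴) ≈ 309 m.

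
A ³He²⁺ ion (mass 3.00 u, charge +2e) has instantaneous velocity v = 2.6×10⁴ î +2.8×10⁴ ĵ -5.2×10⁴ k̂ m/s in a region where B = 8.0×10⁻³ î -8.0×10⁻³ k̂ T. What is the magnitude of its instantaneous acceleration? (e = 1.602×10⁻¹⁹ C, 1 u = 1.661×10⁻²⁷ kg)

v×B = (-224, -208, -224) N/C.
F = q v×B = (3.204×10⁻¹⁹ C)·(-224, -208, -224) = (-7.18×10⁻¹⁷, -6.66×10⁻¹⁷, -7.18×10⁻¹⁷) N.
|a| = |F|/m = 1.214×10⁻¹⁶/4.983×10⁻²⁷ ≈ 2.44×10¹⁰ m/s².

|a| ≈ 2.44×10¹⁰ m/s²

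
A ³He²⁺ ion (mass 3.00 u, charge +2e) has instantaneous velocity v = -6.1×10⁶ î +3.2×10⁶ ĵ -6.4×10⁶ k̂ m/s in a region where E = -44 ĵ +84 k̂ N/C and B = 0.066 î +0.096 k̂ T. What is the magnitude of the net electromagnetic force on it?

v×B = (3.07×10⁵, 1.63×10⁵, -2.11×10⁵) N/C.
E + v×B = (3.07×10⁵, 1.63×10⁵, -2.11×10⁵) N/C.
F = q(E + v×B) = (3.204×10⁻¹⁹ C)·(3.07×10⁵, 1.63×10⁵, -2.11×10⁵) = (9.84×10⁻¹⁴, 5.23×10⁻¹⁴, -6.76×10⁻¹⁴) N.
|F| = 1.30×10⁻¹³ N.

|F| ≈ 1.30×10⁻¹³ N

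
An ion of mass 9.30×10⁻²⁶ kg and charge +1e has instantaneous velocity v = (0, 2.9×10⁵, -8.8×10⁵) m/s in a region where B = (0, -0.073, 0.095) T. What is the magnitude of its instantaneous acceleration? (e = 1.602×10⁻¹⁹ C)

v×B = (-3.67×10⁴, 0, 0) N/C.
F = q v×B = (1.602×10⁻¹⁹ C)·(-3.67×10⁴, 0, 0) = (-5.88×10⁻¹⁵, 0, 0) N.
|a| = |F|/m = 5.878×10⁻¹⁵/9.30×10⁻²⁶ ≈ 6.32×10¹⁰ m/s².

|a| ≈ 6.32×10¹⁰ m/s²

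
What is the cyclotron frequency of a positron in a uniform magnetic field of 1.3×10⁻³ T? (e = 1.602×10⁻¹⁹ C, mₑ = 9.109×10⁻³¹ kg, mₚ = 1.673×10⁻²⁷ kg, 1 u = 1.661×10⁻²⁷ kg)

f ≈ 3.6×10⁷ Hz

f = |q|B/(2πm).
f = (1.602×10⁻¹⁹)(1.3×10⁻³)/(2π·9.109×10⁻³¹) ≈ 3.6×10⁷ Hz.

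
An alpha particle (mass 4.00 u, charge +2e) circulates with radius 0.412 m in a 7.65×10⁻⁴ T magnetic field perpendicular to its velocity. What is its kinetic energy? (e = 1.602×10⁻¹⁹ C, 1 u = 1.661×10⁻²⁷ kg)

KE ≈ 7.67×10⁻¹⁹ J

v = |q|Br/m, then KE = ½mv² = (qBr)²/(2m).
v = (3.204×10⁻¹⁹)(7.65×10⁻⁴)(0.412)/6.644×10⁻²⁷ ≈ 1.520×10⁴ m/s.
KE = ½(6.644×10⁻²⁷)(1.520×10⁴)² ≈ 7.67×10⁻¹⁹ J.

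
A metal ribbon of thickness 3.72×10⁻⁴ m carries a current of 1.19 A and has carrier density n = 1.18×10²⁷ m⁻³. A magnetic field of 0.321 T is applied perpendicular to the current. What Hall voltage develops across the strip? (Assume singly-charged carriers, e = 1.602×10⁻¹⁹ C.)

V_H = IB/(n e t).
V_H = (1.19)(0.321)/((1.18×10²⁷)(1.602×10⁻¹⁹)(3.72×10⁻⁴)) ≈ 5.43×10⁻⁶ V.

V_H ≈ 5.43×10⁻⁶ V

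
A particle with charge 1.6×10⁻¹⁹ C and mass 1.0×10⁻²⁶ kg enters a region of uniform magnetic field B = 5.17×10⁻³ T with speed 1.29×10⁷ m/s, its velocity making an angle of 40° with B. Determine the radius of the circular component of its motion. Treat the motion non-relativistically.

r ≈ 100 m

v⊥ = v sinθ = 1.29×10⁷·sin40° ≈ 8.292×10⁶ m/s.
r = m v⊥/(|q|B) = (1.0×10⁻²⁶)(8.292×10⁶)/((1.6×10⁻¹⁹)(5.17×10⁻³)) ≈ 100 m.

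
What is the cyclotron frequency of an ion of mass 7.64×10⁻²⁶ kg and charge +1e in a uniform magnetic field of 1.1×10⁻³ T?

f ≈ 370 Hz

f = |q|B/(2πm).
f = (1.602×10⁻¹⁹)(1.1×10⁻³)/(2π·7.64×10⁻²⁶) ≈ 370 Hz.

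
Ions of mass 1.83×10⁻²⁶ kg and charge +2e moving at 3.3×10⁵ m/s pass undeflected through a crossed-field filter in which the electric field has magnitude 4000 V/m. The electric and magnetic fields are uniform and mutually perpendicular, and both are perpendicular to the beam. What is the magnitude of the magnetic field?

B = 0.012 T

Balance of forces in the selector: qE = qvB ⇒ B = E/v.
B = 4000/3.3×10⁵ = 0.012 T.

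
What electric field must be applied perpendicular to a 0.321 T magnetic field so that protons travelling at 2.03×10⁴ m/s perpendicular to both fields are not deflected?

E = 6520 V/m

For straight-line motion qE = qvB, so E = vB.
E = 2.03×10⁴ × 0.321 = 6520 V/m.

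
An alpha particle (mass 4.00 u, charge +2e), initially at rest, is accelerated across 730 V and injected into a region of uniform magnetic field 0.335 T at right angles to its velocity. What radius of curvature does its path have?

Acceleration: |q|V = ½mv² ⇒ v = √(2|q|V/m) = √(2·3.204×10⁻¹⁹·730/6.644×10⁻²⁷) ≈ 2.653×10⁵ m/s.
In the field: r = mv/(|q|B) = (6.644×10⁻²⁷)(2.653×10⁵)/((3.204×10⁻¹⁹)(0.335)) ≈ 0.0164 m.

r ≈ 0.0164 m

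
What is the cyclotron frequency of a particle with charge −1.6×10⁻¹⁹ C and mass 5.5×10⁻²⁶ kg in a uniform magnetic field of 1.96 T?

f ≈ 9.07×10⁵ Hz

f = |q|B/(2πm).
f = (1.6×10⁻¹⁹)(1.96)/(2π·5.5×10⁻²⁶) ≈ 9.07×10⁵ Hz.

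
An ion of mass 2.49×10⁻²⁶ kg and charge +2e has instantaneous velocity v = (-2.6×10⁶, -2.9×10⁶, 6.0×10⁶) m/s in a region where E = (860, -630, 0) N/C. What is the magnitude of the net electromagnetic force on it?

|F| ≈ 3.42×10⁻¹⁶ N

Only an electric field acts, so F = qE = (3.204×10⁻¹⁹ C)·(860, -630, 0) = (2.76×10⁻¹⁶, -2.02×10⁻¹⁶, 0) N.
|F| = 3.42×10⁻¹⁶ N.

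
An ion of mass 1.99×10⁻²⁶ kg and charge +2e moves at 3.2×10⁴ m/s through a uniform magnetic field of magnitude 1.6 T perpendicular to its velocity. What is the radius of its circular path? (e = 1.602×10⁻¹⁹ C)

The magnetic force provides the centripetal force: |q|vB = mv²/r.
r = mv/(|q|B) = (1.99×10⁻²⁶)(3.2×10⁴)/((3.204×10⁻¹⁹)(1.6)) ≈ 1.2×10⁻³ m.

r ≈ 1.2×10⁻³ m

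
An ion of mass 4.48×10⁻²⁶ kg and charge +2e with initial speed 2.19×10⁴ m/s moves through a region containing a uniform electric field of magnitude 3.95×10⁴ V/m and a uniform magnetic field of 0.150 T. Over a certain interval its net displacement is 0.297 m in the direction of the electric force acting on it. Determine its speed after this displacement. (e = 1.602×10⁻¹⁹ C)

v_f ≈ 4.10×10⁵ m/s

B does no work; ΔKE = |q|E d.
½mv_f² = ½mv₀² + |q|Ed = ½(4.48×10⁻²⁶)(2.19×10⁴)² + (3.204×10⁻¹⁹)(3.95×10⁴)(0.297) ≈ 1.074×10⁻¹⁷ J + 3.759×10⁻¹⁵ J ≈ 3.770×10⁻¹⁵ J.
v_f = √(2·3.770×10⁻¹⁵/4.48×10⁻²⁶) ≈ 4.10×10⁵ m/s.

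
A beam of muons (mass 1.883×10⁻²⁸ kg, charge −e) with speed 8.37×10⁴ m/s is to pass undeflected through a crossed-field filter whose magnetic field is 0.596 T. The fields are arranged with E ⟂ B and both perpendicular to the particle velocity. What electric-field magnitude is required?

For straight-line motion qE = qvB, so E = vB.
E = 8.37×10⁴ × 0.596 = 4.99×10⁴ V/m.

E = 4.99×10⁴ V/m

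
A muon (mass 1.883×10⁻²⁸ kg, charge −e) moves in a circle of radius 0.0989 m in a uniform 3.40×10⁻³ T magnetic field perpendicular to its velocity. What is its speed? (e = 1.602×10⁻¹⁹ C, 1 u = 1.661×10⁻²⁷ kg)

v ≈ 2.86×10⁵ m/s

From |q|vB = mv²/r, v = |q|Br/m.
v = (1.602×10⁻¹⁹)(3.40×10⁻³)(0.0989)/1.883×10⁻²⁸ ≈ 2.86×10⁵ m/s.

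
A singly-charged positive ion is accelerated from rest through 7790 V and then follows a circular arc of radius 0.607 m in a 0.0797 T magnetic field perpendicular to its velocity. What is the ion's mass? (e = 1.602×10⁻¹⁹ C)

m ≈ 2.41×10⁻²⁶ kg

Combine |q|V = ½mv² and r = mv/(|q|B): eliminate v to get m = qB²r²/(2V).
m = (1.602×10⁻¹⁹)(0.0797)²(0.607)²/(2·7790) ≈ 2.41×10⁻²⁶ kg.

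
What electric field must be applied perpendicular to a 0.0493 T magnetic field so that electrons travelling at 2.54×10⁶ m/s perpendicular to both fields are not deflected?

For straight-line motion qE = qvB, so E = vB.
E = 2.54×10⁶ × 0.0493 = 1.25×10⁵ V/m.

E = 1.25×10⁵ V/m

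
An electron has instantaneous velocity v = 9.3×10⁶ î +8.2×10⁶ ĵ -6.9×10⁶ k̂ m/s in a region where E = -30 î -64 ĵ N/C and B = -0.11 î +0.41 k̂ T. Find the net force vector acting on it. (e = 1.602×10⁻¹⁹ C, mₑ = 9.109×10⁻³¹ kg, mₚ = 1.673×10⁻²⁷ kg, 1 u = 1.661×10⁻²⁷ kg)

v×B = (3.36×10⁶, -3.05×10⁶, 9.02×10⁵) N/C.
E + v×B = (3.36×10⁶, -3.05×10⁶, 9.02×10⁵) N/C.
F = q(E + v×B) = (−1.602×10⁻¹⁹ C)·(3.36×10⁶, -3.05×10⁶, 9.02×10⁵) = (-5.39×10⁻¹³, 4.89×10⁻¹³, -1.45×10⁻¹³) N.

F ≈ (-5.39×10⁻¹³, 4.89×10⁻¹³, -1.45×10⁻¹³) N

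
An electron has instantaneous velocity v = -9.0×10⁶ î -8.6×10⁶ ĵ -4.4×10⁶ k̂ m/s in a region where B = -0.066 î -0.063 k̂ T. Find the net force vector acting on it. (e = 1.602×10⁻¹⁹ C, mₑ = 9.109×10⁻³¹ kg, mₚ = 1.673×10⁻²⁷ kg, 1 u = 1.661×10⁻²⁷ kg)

v×B = (5.42×10⁵, -2.77×10⁵, -5.68×10⁵) N/C.
F = q v×B = (−1.602×10⁻¹⁹ C)·(5.42×10⁵, -2.77×10⁵, -5.68×10⁵) = (-8.68×10⁻¹⁴, 4.43×10⁻¹⁴, 9.09×10⁻¹⁴) N.

F ≈ (-8.68×10⁻¹⁴, 4.43×10⁻¹⁴, 9.09×10⁻¹⁴) N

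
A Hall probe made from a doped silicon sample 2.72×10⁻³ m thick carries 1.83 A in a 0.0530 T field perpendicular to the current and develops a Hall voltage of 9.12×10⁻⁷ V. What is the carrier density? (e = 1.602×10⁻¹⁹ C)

From V_H = IB/(n e t), n = IB/(V_H e t).
n = (1.83)(0.0530)/((9.12×10⁻⁷)(1.602×10⁻¹⁹)(2.72×10⁻³)) ≈ 2.44×10²⁶ m⁻³.

n ≈ 2.44×10²⁶ m⁻³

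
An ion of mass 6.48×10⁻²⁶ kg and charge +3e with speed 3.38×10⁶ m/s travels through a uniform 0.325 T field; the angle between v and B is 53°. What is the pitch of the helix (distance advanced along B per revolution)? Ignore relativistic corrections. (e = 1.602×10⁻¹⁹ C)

v∥ = v cosθ = 3.38×10⁶·cos53° ≈ 2.034×10⁶ m/s.
T = 2πm/(|q|B) = 2π(6.48×10⁻²⁶)/((4.806×10⁻¹⁹)(0.325)) ≈ 2.607×10⁻⁶ s.
pitch = v∥ T = (2.034×10⁶)(2.607×10⁻⁶) ≈ 5.30 m.

p ≈ 5.30 m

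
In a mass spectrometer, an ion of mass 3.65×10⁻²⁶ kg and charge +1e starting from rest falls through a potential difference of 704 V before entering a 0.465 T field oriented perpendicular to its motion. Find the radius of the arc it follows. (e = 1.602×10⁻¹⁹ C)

Acceleration: |q|V = ½mv² ⇒ v = √(2|q|V/m) = √(2·1.602×10⁻¹⁹·704/3.65×10⁻²⁶) ≈ 7.861×10⁴ m/s.
In the field: r = mv/(|q|B) = (3.65×10⁻²⁶)(7.861×10⁴)/((1.602×10⁻¹⁹)(0.465)) ≈ 0.0385 m.

r ≈ 0.0385 m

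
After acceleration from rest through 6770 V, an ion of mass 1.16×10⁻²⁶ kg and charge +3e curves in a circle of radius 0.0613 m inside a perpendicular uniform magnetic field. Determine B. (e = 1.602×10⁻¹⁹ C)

v = √(2|q|V/m) = √(2·4.806×10⁻¹⁹·6770/1.16×10⁻²⁶) ≈ 7.490×10⁵ m/s.
B = mv/(|q|r) = (1.16×10⁻²⁶)(7.490×10⁵)/((4.806×10⁻¹⁹)(0.0613)) ≈ 0.295 T.

B ≈ 0.295 T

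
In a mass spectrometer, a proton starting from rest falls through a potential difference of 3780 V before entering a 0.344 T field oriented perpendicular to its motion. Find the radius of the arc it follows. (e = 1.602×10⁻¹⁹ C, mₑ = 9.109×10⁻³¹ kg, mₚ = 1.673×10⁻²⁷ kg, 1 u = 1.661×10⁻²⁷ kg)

r ≈ 0.0258 m

Acceleration: |q|V = ½mv² ⇒ v = √(2|q|V/m) = √(2·1.602×10⁻¹⁹·3780/1.673×10⁻²⁷) ≈ 8.508×10⁵ m/s.
In the field: r = mv/(|q|B) = (1.673×10⁻²⁷)(8.508×10⁵)/((1.602×10⁻¹⁹)(0.344)) ≈ 0.0258 m.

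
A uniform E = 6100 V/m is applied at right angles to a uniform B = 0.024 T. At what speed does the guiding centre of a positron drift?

The steady drift has the magnetic force balancing the electric force, so v_d = E/B.
v_d = 6100/0.024 = 2.5×10⁵ m/s.

v_d ≈ 2.5×10⁵ m/s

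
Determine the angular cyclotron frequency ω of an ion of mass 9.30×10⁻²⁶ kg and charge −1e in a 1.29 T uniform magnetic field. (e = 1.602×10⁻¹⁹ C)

ω = |q|B/m.
ω = (1.602×10⁻¹⁹)(1.29)/9.30×10⁻²⁶ ≈ 2.22×10⁶ rad/s.

ω ≈ 2.22×10⁶ rad/s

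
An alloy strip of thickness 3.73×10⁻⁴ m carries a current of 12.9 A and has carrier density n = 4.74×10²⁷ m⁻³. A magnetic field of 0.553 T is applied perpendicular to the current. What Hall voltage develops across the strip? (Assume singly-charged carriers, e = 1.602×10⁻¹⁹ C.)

V_H ≈ 2.52×10⁻⁵ V

V_H = IB/(n e t).
V_H = (12.9)(0.553)/((4.74×10²⁷)(1.602×10⁻¹⁹)(3.73×10⁻⁴)) ≈ 2.52×10⁻⁵ V.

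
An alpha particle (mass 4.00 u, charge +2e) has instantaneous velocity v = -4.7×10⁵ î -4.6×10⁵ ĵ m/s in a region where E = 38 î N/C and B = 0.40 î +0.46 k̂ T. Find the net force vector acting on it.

v×B = (-2.12×10⁵, 2.16×10⁵, 1.84×10⁵) N/C.
E + v×B = (-2.12×10⁵, 2.16×10⁵, 1.84×10⁵) N/C.
F = q(E + v×B) = (3.204×10⁻¹⁹ C)·(-2.12×10⁵, 2.16×10⁵, 1.84×10⁵) = (-6.78×10⁻¹⁴, 6.93×10⁻¹⁴, 5.90×10⁻¹⁴) N.

F ≈ (-6.78×10⁻¹⁴, 6.93×10⁻¹⁴, 5.90×10⁻¹⁴) N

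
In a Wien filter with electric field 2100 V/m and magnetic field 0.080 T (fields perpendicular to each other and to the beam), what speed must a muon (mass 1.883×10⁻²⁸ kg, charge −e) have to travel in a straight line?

For undeflected motion the electric and magnetic forces balance: qE = qvB.
v = E/B = 2100/0.080 = 2.6×10⁴ m/s.
The result is independent of the particle's charge and mass.

v = 2.6×10⁴ m/s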